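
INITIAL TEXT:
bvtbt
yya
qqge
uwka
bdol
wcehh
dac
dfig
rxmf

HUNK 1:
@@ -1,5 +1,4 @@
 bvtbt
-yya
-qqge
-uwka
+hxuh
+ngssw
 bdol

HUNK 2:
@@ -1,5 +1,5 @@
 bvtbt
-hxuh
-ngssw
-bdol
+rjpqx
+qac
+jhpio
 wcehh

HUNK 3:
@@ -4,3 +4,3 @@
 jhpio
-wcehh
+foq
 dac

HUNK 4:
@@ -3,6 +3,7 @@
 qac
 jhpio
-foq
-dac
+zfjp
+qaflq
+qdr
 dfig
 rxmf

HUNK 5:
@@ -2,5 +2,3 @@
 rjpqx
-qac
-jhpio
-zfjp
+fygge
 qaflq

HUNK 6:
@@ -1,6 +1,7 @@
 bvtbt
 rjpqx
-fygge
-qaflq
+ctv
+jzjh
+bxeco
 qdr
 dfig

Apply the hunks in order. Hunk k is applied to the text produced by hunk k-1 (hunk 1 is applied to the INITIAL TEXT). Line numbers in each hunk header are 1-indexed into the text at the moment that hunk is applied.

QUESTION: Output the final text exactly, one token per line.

Hunk 1: at line 1 remove [yya,qqge,uwka] add [hxuh,ngssw] -> 8 lines: bvtbt hxuh ngssw bdol wcehh dac dfig rxmf
Hunk 2: at line 1 remove [hxuh,ngssw,bdol] add [rjpqx,qac,jhpio] -> 8 lines: bvtbt rjpqx qac jhpio wcehh dac dfig rxmf
Hunk 3: at line 4 remove [wcehh] add [foq] -> 8 lines: bvtbt rjpqx qac jhpio foq dac dfig rxmf
Hunk 4: at line 3 remove [foq,dac] add [zfjp,qaflq,qdr] -> 9 lines: bvtbt rjpqx qac jhpio zfjp qaflq qdr dfig rxmf
Hunk 5: at line 2 remove [qac,jhpio,zfjp] add [fygge] -> 7 lines: bvtbt rjpqx fygge qaflq qdr dfig rxmf
Hunk 6: at line 1 remove [fygge,qaflq] add [ctv,jzjh,bxeco] -> 8 lines: bvtbt rjpqx ctv jzjh bxeco qdr dfig rxmf

Answer: bvtbt
rjpqx
ctv
jzjh
bxeco
qdr
dfig
rxmf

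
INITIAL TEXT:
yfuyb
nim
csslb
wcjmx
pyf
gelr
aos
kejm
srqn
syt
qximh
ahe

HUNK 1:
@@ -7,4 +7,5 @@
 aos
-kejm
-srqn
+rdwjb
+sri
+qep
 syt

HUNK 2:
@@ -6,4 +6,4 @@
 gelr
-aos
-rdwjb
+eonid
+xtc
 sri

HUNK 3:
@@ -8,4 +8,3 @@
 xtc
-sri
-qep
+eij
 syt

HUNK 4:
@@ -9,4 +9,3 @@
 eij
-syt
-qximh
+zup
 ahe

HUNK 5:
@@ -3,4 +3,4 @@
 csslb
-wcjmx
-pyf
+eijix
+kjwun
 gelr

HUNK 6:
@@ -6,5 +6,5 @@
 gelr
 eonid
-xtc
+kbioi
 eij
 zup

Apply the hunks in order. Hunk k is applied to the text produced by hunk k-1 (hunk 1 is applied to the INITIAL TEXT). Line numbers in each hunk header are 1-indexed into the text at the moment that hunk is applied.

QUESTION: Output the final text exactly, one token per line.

Hunk 1: at line 7 remove [kejm,srqn] add [rdwjb,sri,qep] -> 13 lines: yfuyb nim csslb wcjmx pyf gelr aos rdwjb sri qep syt qximh ahe
Hunk 2: at line 6 remove [aos,rdwjb] add [eonid,xtc] -> 13 lines: yfuyb nim csslb wcjmx pyf gelr eonid xtc sri qep syt qximh ahe
Hunk 3: at line 8 remove [sri,qep] add [eij] -> 12 lines: yfuyb nim csslb wcjmx pyf gelr eonid xtc eij syt qximh ahe
Hunk 4: at line 9 remove [syt,qximh] add [zup] -> 11 lines: yfuyb nim csslb wcjmx pyf gelr eonid xtc eij zup ahe
Hunk 5: at line 3 remove [wcjmx,pyf] add [eijix,kjwun] -> 11 lines: yfuyb nim csslb eijix kjwun gelr eonid xtc eij zup ahe
Hunk 6: at line 6 remove [xtc] add [kbioi] -> 11 lines: yfuyb nim csslb eijix kjwun gelr eonid kbioi eij zup ahe

Answer: yfuyb
nim
csslb
eijix
kjwun
gelr
eonid
kbioi
eij
zup
ahe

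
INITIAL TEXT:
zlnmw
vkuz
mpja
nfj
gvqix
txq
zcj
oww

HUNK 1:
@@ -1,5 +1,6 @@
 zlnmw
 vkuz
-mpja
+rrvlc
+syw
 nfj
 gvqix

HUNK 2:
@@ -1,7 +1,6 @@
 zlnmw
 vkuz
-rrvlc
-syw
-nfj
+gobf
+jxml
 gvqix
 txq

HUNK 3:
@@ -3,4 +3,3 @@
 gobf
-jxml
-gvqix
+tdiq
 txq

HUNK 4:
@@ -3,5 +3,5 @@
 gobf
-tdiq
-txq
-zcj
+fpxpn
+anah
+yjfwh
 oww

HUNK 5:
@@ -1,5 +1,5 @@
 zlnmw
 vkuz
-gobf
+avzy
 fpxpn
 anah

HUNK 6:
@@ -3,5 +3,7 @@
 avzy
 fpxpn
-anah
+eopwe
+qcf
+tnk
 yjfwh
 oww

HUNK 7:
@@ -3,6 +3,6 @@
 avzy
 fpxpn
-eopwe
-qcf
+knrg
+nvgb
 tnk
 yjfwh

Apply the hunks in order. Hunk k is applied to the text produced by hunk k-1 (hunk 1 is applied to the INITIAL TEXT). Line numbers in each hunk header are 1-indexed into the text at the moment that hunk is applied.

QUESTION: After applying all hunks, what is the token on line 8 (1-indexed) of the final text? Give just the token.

Hunk 1: at line 1 remove [mpja] add [rrvlc,syw] -> 9 lines: zlnmw vkuz rrvlc syw nfj gvqix txq zcj oww
Hunk 2: at line 1 remove [rrvlc,syw,nfj] add [gobf,jxml] -> 8 lines: zlnmw vkuz gobf jxml gvqix txq zcj oww
Hunk 3: at line 3 remove [jxml,gvqix] add [tdiq] -> 7 lines: zlnmw vkuz gobf tdiq txq zcj oww
Hunk 4: at line 3 remove [tdiq,txq,zcj] add [fpxpn,anah,yjfwh] -> 7 lines: zlnmw vkuz gobf fpxpn anah yjfwh oww
Hunk 5: at line 1 remove [gobf] add [avzy] -> 7 lines: zlnmw vkuz avzy fpxpn anah yjfwh oww
Hunk 6: at line 3 remove [anah] add [eopwe,qcf,tnk] -> 9 lines: zlnmw vkuz avzy fpxpn eopwe qcf tnk yjfwh oww
Hunk 7: at line 3 remove [eopwe,qcf] add [knrg,nvgb] -> 9 lines: zlnmw vkuz avzy fpxpn knrg nvgb tnk yjfwh oww
Final line 8: yjfwh

Answer: yjfwh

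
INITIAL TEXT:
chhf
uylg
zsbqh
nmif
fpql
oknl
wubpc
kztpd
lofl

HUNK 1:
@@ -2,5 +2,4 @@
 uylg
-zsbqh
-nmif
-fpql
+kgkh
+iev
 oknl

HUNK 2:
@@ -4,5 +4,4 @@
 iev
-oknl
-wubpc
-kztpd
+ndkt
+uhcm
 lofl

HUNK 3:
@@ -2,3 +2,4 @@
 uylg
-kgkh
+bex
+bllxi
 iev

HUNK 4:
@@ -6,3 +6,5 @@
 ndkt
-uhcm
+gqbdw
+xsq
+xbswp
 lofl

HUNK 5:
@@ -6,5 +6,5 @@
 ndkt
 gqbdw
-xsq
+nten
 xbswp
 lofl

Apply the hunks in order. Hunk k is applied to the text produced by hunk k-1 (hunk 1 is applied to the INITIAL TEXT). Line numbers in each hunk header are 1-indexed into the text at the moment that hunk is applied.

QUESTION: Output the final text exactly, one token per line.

Hunk 1: at line 2 remove [zsbqh,nmif,fpql] add [kgkh,iev] -> 8 lines: chhf uylg kgkh iev oknl wubpc kztpd lofl
Hunk 2: at line 4 remove [oknl,wubpc,kztpd] add [ndkt,uhcm] -> 7 lines: chhf uylg kgkh iev ndkt uhcm lofl
Hunk 3: at line 2 remove [kgkh] add [bex,bllxi] -> 8 lines: chhf uylg bex bllxi iev ndkt uhcm lofl
Hunk 4: at line 6 remove [uhcm] add [gqbdw,xsq,xbswp] -> 10 lines: chhf uylg bex bllxi iev ndkt gqbdw xsq xbswp lofl
Hunk 5: at line 6 remove [xsq] add [nten] -> 10 lines: chhf uylg bex bllxi iev ndkt gqbdw nten xbswp lofl

Answer: chhf
uylg
bex
bllxi
iev
ndkt
gqbdw
nten
xbswp
lofl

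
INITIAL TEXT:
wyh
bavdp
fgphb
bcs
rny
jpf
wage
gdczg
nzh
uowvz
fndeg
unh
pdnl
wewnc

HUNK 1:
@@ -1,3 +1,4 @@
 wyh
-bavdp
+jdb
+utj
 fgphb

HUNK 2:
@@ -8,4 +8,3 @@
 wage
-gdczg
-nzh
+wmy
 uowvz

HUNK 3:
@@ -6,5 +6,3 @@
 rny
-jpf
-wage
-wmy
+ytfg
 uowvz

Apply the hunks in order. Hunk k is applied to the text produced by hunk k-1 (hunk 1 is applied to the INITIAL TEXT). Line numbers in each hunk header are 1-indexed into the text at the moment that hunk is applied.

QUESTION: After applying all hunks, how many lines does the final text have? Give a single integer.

Hunk 1: at line 1 remove [bavdp] add [jdb,utj] -> 15 lines: wyh jdb utj fgphb bcs rny jpf wage gdczg nzh uowvz fndeg unh pdnl wewnc
Hunk 2: at line 8 remove [gdczg,nzh] add [wmy] -> 14 lines: wyh jdb utj fgphb bcs rny jpf wage wmy uowvz fndeg unh pdnl wewnc
Hunk 3: at line 6 remove [jpf,wage,wmy] add [ytfg] -> 12 lines: wyh jdb utj fgphb bcs rny ytfg uowvz fndeg unh pdnl wewnc
Final line count: 12

Answer: 12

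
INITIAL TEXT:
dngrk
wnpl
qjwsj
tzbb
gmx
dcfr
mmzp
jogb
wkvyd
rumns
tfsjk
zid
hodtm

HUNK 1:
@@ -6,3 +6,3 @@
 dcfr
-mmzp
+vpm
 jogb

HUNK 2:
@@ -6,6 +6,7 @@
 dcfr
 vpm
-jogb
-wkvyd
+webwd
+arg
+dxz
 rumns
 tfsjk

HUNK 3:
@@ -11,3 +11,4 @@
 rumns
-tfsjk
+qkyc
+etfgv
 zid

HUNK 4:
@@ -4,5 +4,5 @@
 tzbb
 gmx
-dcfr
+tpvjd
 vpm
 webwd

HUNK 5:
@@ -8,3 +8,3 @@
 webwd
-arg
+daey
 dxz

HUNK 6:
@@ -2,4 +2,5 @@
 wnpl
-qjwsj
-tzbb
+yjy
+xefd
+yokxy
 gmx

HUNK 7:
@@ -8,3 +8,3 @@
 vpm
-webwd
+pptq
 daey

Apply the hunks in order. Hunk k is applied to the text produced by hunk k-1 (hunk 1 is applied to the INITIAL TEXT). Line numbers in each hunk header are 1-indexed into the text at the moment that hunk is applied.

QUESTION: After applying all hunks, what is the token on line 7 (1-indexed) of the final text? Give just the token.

Answer: tpvjd

Derivation:
Hunk 1: at line 6 remove [mmzp] add [vpm] -> 13 lines: dngrk wnpl qjwsj tzbb gmx dcfr vpm jogb wkvyd rumns tfsjk zid hodtm
Hunk 2: at line 6 remove [jogb,wkvyd] add [webwd,arg,dxz] -> 14 lines: dngrk wnpl qjwsj tzbb gmx dcfr vpm webwd arg dxz rumns tfsjk zid hodtm
Hunk 3: at line 11 remove [tfsjk] add [qkyc,etfgv] -> 15 lines: dngrk wnpl qjwsj tzbb gmx dcfr vpm webwd arg dxz rumns qkyc etfgv zid hodtm
Hunk 4: at line 4 remove [dcfr] add [tpvjd] -> 15 lines: dngrk wnpl qjwsj tzbb gmx tpvjd vpm webwd arg dxz rumns qkyc etfgv zid hodtm
Hunk 5: at line 8 remove [arg] add [daey] -> 15 lines: dngrk wnpl qjwsj tzbb gmx tpvjd vpm webwd daey dxz rumns qkyc etfgv zid hodtm
Hunk 6: at line 2 remove [qjwsj,tzbb] add [yjy,xefd,yokxy] -> 16 lines: dngrk wnpl yjy xefd yokxy gmx tpvjd vpm webwd daey dxz rumns qkyc etfgv zid hodtm
Hunk 7: at line 8 remove [webwd] add [pptq] -> 16 lines: dngrk wnpl yjy xefd yokxy gmx tpvjd vpm pptq daey dxz rumns qkyc etfgv zid hodtm
Final line 7: tpvjd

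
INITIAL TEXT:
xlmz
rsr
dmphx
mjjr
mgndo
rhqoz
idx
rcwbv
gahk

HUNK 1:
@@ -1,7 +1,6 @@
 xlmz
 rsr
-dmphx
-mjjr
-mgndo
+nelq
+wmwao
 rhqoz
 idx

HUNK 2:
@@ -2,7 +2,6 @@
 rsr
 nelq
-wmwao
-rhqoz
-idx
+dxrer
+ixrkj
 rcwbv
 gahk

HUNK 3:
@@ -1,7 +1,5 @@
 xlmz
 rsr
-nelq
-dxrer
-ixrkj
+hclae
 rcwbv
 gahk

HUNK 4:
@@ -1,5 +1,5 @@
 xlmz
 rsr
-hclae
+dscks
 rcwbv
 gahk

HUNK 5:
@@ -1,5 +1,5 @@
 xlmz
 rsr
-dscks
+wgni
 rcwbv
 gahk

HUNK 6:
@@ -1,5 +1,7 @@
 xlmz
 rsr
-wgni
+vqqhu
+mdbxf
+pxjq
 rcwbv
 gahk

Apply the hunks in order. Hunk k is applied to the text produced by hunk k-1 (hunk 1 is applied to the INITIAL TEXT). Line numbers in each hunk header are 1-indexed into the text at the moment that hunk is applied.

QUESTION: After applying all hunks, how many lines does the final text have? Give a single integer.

Hunk 1: at line 1 remove [dmphx,mjjr,mgndo] add [nelq,wmwao] -> 8 lines: xlmz rsr nelq wmwao rhqoz idx rcwbv gahk
Hunk 2: at line 2 remove [wmwao,rhqoz,idx] add [dxrer,ixrkj] -> 7 lines: xlmz rsr nelq dxrer ixrkj rcwbv gahk
Hunk 3: at line 1 remove [nelq,dxrer,ixrkj] add [hclae] -> 5 lines: xlmz rsr hclae rcwbv gahk
Hunk 4: at line 1 remove [hclae] add [dscks] -> 5 lines: xlmz rsr dscks rcwbv gahk
Hunk 5: at line 1 remove [dscks] add [wgni] -> 5 lines: xlmz rsr wgni rcwbv gahk
Hunk 6: at line 1 remove [wgni] add [vqqhu,mdbxf,pxjq] -> 7 lines: xlmz rsr vqqhu mdbxf pxjq rcwbv gahk
Final line count: 7

Answer: 7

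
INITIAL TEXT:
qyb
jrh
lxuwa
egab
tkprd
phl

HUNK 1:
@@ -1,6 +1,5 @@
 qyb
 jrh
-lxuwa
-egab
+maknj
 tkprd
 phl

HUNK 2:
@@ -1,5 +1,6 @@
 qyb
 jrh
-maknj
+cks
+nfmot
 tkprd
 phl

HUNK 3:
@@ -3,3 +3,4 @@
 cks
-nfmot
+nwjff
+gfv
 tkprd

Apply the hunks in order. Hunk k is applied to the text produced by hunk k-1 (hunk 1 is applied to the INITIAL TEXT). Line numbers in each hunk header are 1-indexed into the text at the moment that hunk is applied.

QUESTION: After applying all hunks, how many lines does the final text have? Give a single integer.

Answer: 7

Derivation:
Hunk 1: at line 1 remove [lxuwa,egab] add [maknj] -> 5 lines: qyb jrh maknj tkprd phl
Hunk 2: at line 1 remove [maknj] add [cks,nfmot] -> 6 lines: qyb jrh cks nfmot tkprd phl
Hunk 3: at line 3 remove [nfmot] add [nwjff,gfv] -> 7 lines: qyb jrh cks nwjff gfv tkprd phl
Final line count: 7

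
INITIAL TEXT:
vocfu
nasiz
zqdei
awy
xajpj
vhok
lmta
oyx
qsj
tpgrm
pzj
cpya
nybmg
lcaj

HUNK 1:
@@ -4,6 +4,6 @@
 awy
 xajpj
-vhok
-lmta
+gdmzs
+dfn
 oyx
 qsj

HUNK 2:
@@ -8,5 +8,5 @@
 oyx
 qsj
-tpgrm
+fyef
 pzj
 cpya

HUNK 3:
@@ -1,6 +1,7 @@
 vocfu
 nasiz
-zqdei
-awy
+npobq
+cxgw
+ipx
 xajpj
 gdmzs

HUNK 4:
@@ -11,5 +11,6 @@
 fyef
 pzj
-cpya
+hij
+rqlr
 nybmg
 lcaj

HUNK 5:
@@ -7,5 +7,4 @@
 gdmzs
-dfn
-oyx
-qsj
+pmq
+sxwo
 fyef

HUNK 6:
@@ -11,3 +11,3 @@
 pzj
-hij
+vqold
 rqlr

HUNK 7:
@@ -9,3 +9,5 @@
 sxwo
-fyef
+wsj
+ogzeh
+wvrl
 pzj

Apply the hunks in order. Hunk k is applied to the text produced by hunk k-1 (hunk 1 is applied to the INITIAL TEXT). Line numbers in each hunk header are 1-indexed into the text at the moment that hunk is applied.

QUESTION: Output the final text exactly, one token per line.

Answer: vocfu
nasiz
npobq
cxgw
ipx
xajpj
gdmzs
pmq
sxwo
wsj
ogzeh
wvrl
pzj
vqold
rqlr
nybmg
lcaj

Derivation:
Hunk 1: at line 4 remove [vhok,lmta] add [gdmzs,dfn] -> 14 lines: vocfu nasiz zqdei awy xajpj gdmzs dfn oyx qsj tpgrm pzj cpya nybmg lcaj
Hunk 2: at line 8 remove [tpgrm] add [fyef] -> 14 lines: vocfu nasiz zqdei awy xajpj gdmzs dfn oyx qsj fyef pzj cpya nybmg lcaj
Hunk 3: at line 1 remove [zqdei,awy] add [npobq,cxgw,ipx] -> 15 lines: vocfu nasiz npobq cxgw ipx xajpj gdmzs dfn oyx qsj fyef pzj cpya nybmg lcaj
Hunk 4: at line 11 remove [cpya] add [hij,rqlr] -> 16 lines: vocfu nasiz npobq cxgw ipx xajpj gdmzs dfn oyx qsj fyef pzj hij rqlr nybmg lcaj
Hunk 5: at line 7 remove [dfn,oyx,qsj] add [pmq,sxwo] -> 15 lines: vocfu nasiz npobq cxgw ipx xajpj gdmzs pmq sxwo fyef pzj hij rqlr nybmg lcaj
Hunk 6: at line 11 remove [hij] add [vqold] -> 15 lines: vocfu nasiz npobq cxgw ipx xajpj gdmzs pmq sxwo fyef pzj vqold rqlr nybmg lcaj
Hunk 7: at line 9 remove [fyef] add [wsj,ogzeh,wvrl] -> 17 lines: vocfu nasiz npobq cxgw ipx xajpj gdmzs pmq sxwo wsj ogzeh wvrl pzj vqold rqlr nybmg lcaj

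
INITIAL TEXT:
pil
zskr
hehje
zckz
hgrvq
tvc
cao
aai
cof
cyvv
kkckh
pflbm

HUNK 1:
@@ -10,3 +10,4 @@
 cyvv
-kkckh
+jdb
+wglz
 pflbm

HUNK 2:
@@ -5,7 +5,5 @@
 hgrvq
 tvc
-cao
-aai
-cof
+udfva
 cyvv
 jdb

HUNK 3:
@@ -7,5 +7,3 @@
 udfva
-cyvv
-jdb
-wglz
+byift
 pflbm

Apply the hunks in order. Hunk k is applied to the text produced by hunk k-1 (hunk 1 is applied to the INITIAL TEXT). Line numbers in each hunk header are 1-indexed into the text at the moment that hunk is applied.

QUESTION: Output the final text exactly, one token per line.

Answer: pil
zskr
hehje
zckz
hgrvq
tvc
udfva
byift
pflbm

Derivation:
Hunk 1: at line 10 remove [kkckh] add [jdb,wglz] -> 13 lines: pil zskr hehje zckz hgrvq tvc cao aai cof cyvv jdb wglz pflbm
Hunk 2: at line 5 remove [cao,aai,cof] add [udfva] -> 11 lines: pil zskr hehje zckz hgrvq tvc udfva cyvv jdb wglz pflbm
Hunk 3: at line 7 remove [cyvv,jdb,wglz] add [byift] -> 9 lines: pil zskr hehje zckz hgrvq tvc udfva byift pflbm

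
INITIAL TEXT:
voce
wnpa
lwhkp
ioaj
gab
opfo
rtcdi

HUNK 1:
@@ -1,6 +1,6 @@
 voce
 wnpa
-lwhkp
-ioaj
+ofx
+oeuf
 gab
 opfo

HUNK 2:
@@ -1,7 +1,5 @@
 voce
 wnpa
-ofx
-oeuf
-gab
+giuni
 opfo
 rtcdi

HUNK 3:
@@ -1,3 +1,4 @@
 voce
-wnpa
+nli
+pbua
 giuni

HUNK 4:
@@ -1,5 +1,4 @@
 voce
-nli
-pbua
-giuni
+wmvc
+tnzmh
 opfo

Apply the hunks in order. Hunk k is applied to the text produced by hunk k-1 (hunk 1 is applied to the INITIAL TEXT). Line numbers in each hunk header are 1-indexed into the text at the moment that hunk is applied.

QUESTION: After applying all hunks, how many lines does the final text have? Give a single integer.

Answer: 5

Derivation:
Hunk 1: at line 1 remove [lwhkp,ioaj] add [ofx,oeuf] -> 7 lines: voce wnpa ofx oeuf gab opfo rtcdi
Hunk 2: at line 1 remove [ofx,oeuf,gab] add [giuni] -> 5 lines: voce wnpa giuni opfo rtcdi
Hunk 3: at line 1 remove [wnpa] add [nli,pbua] -> 6 lines: voce nli pbua giuni opfo rtcdi
Hunk 4: at line 1 remove [nli,pbua,giuni] add [wmvc,tnzmh] -> 5 lines: voce wmvc tnzmh opfo rtcdi
Final line count: 5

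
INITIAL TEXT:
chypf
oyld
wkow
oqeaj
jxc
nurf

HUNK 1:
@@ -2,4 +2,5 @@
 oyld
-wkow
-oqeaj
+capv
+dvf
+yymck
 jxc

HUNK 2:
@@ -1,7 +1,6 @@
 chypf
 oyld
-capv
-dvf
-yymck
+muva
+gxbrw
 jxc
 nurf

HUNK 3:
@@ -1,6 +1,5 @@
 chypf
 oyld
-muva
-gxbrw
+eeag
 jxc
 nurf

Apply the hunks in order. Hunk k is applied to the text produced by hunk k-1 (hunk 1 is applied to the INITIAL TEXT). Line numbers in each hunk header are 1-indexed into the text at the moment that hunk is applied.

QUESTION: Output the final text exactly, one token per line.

Answer: chypf
oyld
eeag
jxc
nurf

Derivation:
Hunk 1: at line 2 remove [wkow,oqeaj] add [capv,dvf,yymck] -> 7 lines: chypf oyld capv dvf yymck jxc nurf
Hunk 2: at line 1 remove [capv,dvf,yymck] add [muva,gxbrw] -> 6 lines: chypf oyld muva gxbrw jxc nurf
Hunk 3: at line 1 remove [muva,gxbrw] add [eeag] -> 5 lines: chypf oyld eeag jxc nurf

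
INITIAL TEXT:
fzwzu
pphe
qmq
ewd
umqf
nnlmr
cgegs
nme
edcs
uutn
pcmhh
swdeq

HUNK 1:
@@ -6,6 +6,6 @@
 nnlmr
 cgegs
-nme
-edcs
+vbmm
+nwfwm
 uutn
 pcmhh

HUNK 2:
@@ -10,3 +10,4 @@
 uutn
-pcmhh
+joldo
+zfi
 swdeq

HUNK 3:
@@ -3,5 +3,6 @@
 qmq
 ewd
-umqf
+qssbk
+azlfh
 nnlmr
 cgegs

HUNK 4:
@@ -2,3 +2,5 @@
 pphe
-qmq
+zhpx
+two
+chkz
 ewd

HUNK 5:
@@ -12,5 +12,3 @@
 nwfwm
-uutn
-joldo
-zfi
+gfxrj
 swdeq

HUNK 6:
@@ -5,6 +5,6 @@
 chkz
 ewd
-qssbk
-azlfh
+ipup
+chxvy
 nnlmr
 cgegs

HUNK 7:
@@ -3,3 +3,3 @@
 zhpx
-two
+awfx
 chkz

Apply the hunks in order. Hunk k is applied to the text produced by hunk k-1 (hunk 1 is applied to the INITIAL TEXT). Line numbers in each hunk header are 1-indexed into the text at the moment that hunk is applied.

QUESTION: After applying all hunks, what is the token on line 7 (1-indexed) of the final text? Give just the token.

Answer: ipup

Derivation:
Hunk 1: at line 6 remove [nme,edcs] add [vbmm,nwfwm] -> 12 lines: fzwzu pphe qmq ewd umqf nnlmr cgegs vbmm nwfwm uutn pcmhh swdeq
Hunk 2: at line 10 remove [pcmhh] add [joldo,zfi] -> 13 lines: fzwzu pphe qmq ewd umqf nnlmr cgegs vbmm nwfwm uutn joldo zfi swdeq
Hunk 3: at line 3 remove [umqf] add [qssbk,azlfh] -> 14 lines: fzwzu pphe qmq ewd qssbk azlfh nnlmr cgegs vbmm nwfwm uutn joldo zfi swdeq
Hunk 4: at line 2 remove [qmq] add [zhpx,two,chkz] -> 16 lines: fzwzu pphe zhpx two chkz ewd qssbk azlfh nnlmr cgegs vbmm nwfwm uutn joldo zfi swdeq
Hunk 5: at line 12 remove [uutn,joldo,zfi] add [gfxrj] -> 14 lines: fzwzu pphe zhpx two chkz ewd qssbk azlfh nnlmr cgegs vbmm nwfwm gfxrj swdeq
Hunk 6: at line 5 remove [qssbk,azlfh] add [ipup,chxvy] -> 14 lines: fzwzu pphe zhpx two chkz ewd ipup chxvy nnlmr cgegs vbmm nwfwm gfxrj swdeq
Hunk 7: at line 3 remove [two] add [awfx] -> 14 lines: fzwzu pphe zhpx awfx chkz ewd ipup chxvy nnlmr cgegs vbmm nwfwm gfxrj swdeq
Final line 7: ipup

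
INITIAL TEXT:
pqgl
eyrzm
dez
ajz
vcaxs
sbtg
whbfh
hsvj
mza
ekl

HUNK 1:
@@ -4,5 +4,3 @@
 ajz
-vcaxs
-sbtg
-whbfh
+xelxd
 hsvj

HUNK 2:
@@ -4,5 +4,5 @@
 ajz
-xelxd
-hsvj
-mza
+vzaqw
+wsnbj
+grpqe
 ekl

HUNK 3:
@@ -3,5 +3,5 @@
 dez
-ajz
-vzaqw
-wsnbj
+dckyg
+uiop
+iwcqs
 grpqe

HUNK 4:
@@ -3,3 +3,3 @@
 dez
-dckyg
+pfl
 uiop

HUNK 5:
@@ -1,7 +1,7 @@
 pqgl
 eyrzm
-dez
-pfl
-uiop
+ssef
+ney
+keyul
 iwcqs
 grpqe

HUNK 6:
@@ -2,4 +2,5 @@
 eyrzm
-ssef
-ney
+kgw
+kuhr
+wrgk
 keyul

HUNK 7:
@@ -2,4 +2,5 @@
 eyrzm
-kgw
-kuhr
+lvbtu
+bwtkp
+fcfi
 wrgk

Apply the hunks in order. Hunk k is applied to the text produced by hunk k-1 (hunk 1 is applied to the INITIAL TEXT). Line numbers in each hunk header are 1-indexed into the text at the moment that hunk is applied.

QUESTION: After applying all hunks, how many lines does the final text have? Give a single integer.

Answer: 10

Derivation:
Hunk 1: at line 4 remove [vcaxs,sbtg,whbfh] add [xelxd] -> 8 lines: pqgl eyrzm dez ajz xelxd hsvj mza ekl
Hunk 2: at line 4 remove [xelxd,hsvj,mza] add [vzaqw,wsnbj,grpqe] -> 8 lines: pqgl eyrzm dez ajz vzaqw wsnbj grpqe ekl
Hunk 3: at line 3 remove [ajz,vzaqw,wsnbj] add [dckyg,uiop,iwcqs] -> 8 lines: pqgl eyrzm dez dckyg uiop iwcqs grpqe ekl
Hunk 4: at line 3 remove [dckyg] add [pfl] -> 8 lines: pqgl eyrzm dez pfl uiop iwcqs grpqe ekl
Hunk 5: at line 1 remove [dez,pfl,uiop] add [ssef,ney,keyul] -> 8 lines: pqgl eyrzm ssef ney keyul iwcqs grpqe ekl
Hunk 6: at line 2 remove [ssef,ney] add [kgw,kuhr,wrgk] -> 9 lines: pqgl eyrzm kgw kuhr wrgk keyul iwcqs grpqe ekl
Hunk 7: at line 2 remove [kgw,kuhr] add [lvbtu,bwtkp,fcfi] -> 10 lines: pqgl eyrzm lvbtu bwtkp fcfi wrgk keyul iwcqs grpqe ekl
Final line count: 10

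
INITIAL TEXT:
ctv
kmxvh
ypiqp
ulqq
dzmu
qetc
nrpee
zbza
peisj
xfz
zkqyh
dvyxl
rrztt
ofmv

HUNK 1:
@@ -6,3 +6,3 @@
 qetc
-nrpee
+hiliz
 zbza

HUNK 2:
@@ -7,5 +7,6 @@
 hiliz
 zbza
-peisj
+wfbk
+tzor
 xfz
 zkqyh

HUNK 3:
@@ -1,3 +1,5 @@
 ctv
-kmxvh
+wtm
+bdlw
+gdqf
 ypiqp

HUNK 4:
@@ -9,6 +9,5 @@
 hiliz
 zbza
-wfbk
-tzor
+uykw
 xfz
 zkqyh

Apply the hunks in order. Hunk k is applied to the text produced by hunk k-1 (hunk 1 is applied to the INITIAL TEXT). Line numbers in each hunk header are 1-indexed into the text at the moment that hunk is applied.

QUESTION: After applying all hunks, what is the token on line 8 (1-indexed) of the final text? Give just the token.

Answer: qetc

Derivation:
Hunk 1: at line 6 remove [nrpee] add [hiliz] -> 14 lines: ctv kmxvh ypiqp ulqq dzmu qetc hiliz zbza peisj xfz zkqyh dvyxl rrztt ofmv
Hunk 2: at line 7 remove [peisj] add [wfbk,tzor] -> 15 lines: ctv kmxvh ypiqp ulqq dzmu qetc hiliz zbza wfbk tzor xfz zkqyh dvyxl rrztt ofmv
Hunk 3: at line 1 remove [kmxvh] add [wtm,bdlw,gdqf] -> 17 lines: ctv wtm bdlw gdqf ypiqp ulqq dzmu qetc hiliz zbza wfbk tzor xfz zkqyh dvyxl rrztt ofmv
Hunk 4: at line 9 remove [wfbk,tzor] add [uykw] -> 16 lines: ctv wtm bdlw gdqf ypiqp ulqq dzmu qetc hiliz zbza uykw xfz zkqyh dvyxl rrztt ofmv
Final line 8: qetc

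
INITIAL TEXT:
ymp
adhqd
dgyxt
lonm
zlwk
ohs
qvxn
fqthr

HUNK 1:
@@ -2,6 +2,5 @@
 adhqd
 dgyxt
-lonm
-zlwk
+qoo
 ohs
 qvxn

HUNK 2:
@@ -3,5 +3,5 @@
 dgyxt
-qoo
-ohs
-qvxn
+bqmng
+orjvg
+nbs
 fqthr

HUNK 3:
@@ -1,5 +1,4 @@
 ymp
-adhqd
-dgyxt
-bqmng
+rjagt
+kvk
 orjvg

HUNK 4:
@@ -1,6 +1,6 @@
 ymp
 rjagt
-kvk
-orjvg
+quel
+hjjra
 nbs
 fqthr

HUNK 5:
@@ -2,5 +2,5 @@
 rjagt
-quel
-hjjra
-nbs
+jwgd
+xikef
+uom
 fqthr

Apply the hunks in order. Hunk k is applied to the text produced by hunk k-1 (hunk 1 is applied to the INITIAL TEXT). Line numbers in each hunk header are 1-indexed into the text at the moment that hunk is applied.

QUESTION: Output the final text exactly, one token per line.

Answer: ymp
rjagt
jwgd
xikef
uom
fqthr

Derivation:
Hunk 1: at line 2 remove [lonm,zlwk] add [qoo] -> 7 lines: ymp adhqd dgyxt qoo ohs qvxn fqthr
Hunk 2: at line 3 remove [qoo,ohs,qvxn] add [bqmng,orjvg,nbs] -> 7 lines: ymp adhqd dgyxt bqmng orjvg nbs fqthr
Hunk 3: at line 1 remove [adhqd,dgyxt,bqmng] add [rjagt,kvk] -> 6 lines: ymp rjagt kvk orjvg nbs fqthr
Hunk 4: at line 1 remove [kvk,orjvg] add [quel,hjjra] -> 6 lines: ymp rjagt quel hjjra nbs fqthr
Hunk 5: at line 2 remove [quel,hjjra,nbs] add [jwgd,xikef,uom] -> 6 lines: ymp rjagt jwgd xikef uom fqthr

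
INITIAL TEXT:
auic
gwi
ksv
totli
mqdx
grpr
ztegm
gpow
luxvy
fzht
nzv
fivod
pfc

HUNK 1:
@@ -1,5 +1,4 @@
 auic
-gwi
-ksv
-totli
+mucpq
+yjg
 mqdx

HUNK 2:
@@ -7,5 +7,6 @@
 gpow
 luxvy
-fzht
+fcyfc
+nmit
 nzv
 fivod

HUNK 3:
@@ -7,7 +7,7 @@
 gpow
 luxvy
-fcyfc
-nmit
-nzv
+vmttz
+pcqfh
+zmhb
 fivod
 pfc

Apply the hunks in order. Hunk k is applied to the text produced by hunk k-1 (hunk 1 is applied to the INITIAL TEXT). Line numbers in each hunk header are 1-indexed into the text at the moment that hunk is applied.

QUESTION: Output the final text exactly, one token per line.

Answer: auic
mucpq
yjg
mqdx
grpr
ztegm
gpow
luxvy
vmttz
pcqfh
zmhb
fivod
pfc

Derivation:
Hunk 1: at line 1 remove [gwi,ksv,totli] add [mucpq,yjg] -> 12 lines: auic mucpq yjg mqdx grpr ztegm gpow luxvy fzht nzv fivod pfc
Hunk 2: at line 7 remove [fzht] add [fcyfc,nmit] -> 13 lines: auic mucpq yjg mqdx grpr ztegm gpow luxvy fcyfc nmit nzv fivod pfc
Hunk 3: at line 7 remove [fcyfc,nmit,nzv] add [vmttz,pcqfh,zmhb] -> 13 lines: auic mucpq yjg mqdx grpr ztegm gpow luxvy vmttz pcqfh zmhb fivod pfc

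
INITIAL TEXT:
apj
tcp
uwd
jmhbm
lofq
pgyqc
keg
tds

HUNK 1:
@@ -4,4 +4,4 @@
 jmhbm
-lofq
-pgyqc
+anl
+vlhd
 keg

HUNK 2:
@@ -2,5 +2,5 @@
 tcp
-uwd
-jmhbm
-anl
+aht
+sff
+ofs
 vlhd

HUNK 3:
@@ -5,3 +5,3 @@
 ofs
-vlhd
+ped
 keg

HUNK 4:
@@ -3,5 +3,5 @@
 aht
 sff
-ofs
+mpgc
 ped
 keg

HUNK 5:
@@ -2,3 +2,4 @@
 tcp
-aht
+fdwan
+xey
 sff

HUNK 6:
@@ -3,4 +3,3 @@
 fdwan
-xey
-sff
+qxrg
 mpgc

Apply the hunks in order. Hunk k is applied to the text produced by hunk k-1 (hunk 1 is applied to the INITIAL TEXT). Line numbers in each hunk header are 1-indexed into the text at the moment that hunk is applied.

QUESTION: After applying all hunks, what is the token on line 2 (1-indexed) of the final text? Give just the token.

Answer: tcp

Derivation:
Hunk 1: at line 4 remove [lofq,pgyqc] add [anl,vlhd] -> 8 lines: apj tcp uwd jmhbm anl vlhd keg tds
Hunk 2: at line 2 remove [uwd,jmhbm,anl] add [aht,sff,ofs] -> 8 lines: apj tcp aht sff ofs vlhd keg tds
Hunk 3: at line 5 remove [vlhd] add [ped] -> 8 lines: apj tcp aht sff ofs ped keg tds
Hunk 4: at line 3 remove [ofs] add [mpgc] -> 8 lines: apj tcp aht sff mpgc ped keg tds
Hunk 5: at line 2 remove [aht] add [fdwan,xey] -> 9 lines: apj tcp fdwan xey sff mpgc ped keg tds
Hunk 6: at line 3 remove [xey,sff] add [qxrg] -> 8 lines: apj tcp fdwan qxrg mpgc ped keg tds
Final line 2: tcp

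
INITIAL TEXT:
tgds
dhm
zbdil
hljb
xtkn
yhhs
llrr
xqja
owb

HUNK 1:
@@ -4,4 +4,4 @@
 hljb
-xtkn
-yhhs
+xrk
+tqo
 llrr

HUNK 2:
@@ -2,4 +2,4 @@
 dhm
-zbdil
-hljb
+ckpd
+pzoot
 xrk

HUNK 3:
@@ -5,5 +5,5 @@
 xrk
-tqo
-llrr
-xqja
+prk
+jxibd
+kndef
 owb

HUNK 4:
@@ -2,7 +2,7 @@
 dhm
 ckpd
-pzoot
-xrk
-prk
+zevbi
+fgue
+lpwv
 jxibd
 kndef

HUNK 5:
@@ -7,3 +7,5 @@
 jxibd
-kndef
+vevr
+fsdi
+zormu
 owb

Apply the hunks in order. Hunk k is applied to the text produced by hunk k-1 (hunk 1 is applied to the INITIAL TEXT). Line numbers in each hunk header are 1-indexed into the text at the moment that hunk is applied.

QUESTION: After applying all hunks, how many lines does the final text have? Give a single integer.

Answer: 11

Derivation:
Hunk 1: at line 4 remove [xtkn,yhhs] add [xrk,tqo] -> 9 lines: tgds dhm zbdil hljb xrk tqo llrr xqja owb
Hunk 2: at line 2 remove [zbdil,hljb] add [ckpd,pzoot] -> 9 lines: tgds dhm ckpd pzoot xrk tqo llrr xqja owb
Hunk 3: at line 5 remove [tqo,llrr,xqja] add [prk,jxibd,kndef] -> 9 lines: tgds dhm ckpd pzoot xrk prk jxibd kndef owb
Hunk 4: at line 2 remove [pzoot,xrk,prk] add [zevbi,fgue,lpwv] -> 9 lines: tgds dhm ckpd zevbi fgue lpwv jxibd kndef owb
Hunk 5: at line 7 remove [kndef] add [vevr,fsdi,zormu] -> 11 lines: tgds dhm ckpd zevbi fgue lpwv jxibd vevr fsdi zormu owb
Final line count: 11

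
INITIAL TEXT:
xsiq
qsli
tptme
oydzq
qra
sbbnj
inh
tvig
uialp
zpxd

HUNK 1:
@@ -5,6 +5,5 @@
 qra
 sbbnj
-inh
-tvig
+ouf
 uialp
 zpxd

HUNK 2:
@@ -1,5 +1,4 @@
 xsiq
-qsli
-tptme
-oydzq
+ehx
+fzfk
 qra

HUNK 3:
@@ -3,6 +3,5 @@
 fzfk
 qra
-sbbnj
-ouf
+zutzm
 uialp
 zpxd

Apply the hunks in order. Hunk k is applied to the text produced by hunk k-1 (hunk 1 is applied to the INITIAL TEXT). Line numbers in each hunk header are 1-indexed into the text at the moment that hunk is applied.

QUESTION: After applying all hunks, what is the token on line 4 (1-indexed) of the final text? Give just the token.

Answer: qra

Derivation:
Hunk 1: at line 5 remove [inh,tvig] add [ouf] -> 9 lines: xsiq qsli tptme oydzq qra sbbnj ouf uialp zpxd
Hunk 2: at line 1 remove [qsli,tptme,oydzq] add [ehx,fzfk] -> 8 lines: xsiq ehx fzfk qra sbbnj ouf uialp zpxd
Hunk 3: at line 3 remove [sbbnj,ouf] add [zutzm] -> 7 lines: xsiq ehx fzfk qra zutzm uialp zpxd
Final line 4: qra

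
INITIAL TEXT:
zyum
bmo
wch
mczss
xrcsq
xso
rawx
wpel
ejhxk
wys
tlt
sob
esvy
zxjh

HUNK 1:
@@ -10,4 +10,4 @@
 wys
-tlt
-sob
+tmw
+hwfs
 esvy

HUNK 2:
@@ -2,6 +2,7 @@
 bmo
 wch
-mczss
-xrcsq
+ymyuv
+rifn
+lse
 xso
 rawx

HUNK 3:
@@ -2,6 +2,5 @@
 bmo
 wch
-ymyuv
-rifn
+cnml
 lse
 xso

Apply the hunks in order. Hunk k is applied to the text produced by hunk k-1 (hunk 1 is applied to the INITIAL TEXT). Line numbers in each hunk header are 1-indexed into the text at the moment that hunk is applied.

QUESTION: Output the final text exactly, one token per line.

Answer: zyum
bmo
wch
cnml
lse
xso
rawx
wpel
ejhxk
wys
tmw
hwfs
esvy
zxjh

Derivation:
Hunk 1: at line 10 remove [tlt,sob] add [tmw,hwfs] -> 14 lines: zyum bmo wch mczss xrcsq xso rawx wpel ejhxk wys tmw hwfs esvy zxjh
Hunk 2: at line 2 remove [mczss,xrcsq] add [ymyuv,rifn,lse] -> 15 lines: zyum bmo wch ymyuv rifn lse xso rawx wpel ejhxk wys tmw hwfs esvy zxjh
Hunk 3: at line 2 remove [ymyuv,rifn] add [cnml] -> 14 lines: zyum bmo wch cnml lse xso rawx wpel ejhxk wys tmw hwfs esvy zxjh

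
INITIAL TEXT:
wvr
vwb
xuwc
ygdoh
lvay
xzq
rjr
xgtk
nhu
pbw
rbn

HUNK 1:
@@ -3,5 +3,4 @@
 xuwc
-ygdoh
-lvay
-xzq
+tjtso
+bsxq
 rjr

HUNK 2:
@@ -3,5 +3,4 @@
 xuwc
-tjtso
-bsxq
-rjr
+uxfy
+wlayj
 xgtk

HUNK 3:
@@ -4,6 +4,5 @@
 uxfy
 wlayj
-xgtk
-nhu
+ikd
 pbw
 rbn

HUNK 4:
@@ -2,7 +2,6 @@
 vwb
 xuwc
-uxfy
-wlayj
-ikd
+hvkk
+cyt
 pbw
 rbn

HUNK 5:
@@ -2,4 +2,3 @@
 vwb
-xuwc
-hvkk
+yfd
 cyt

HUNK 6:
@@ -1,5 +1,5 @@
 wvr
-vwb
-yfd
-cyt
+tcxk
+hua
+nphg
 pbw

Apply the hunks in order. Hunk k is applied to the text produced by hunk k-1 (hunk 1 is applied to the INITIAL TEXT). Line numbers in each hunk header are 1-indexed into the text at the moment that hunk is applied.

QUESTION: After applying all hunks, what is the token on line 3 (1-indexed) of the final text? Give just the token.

Answer: hua

Derivation:
Hunk 1: at line 3 remove [ygdoh,lvay,xzq] add [tjtso,bsxq] -> 10 lines: wvr vwb xuwc tjtso bsxq rjr xgtk nhu pbw rbn
Hunk 2: at line 3 remove [tjtso,bsxq,rjr] add [uxfy,wlayj] -> 9 lines: wvr vwb xuwc uxfy wlayj xgtk nhu pbw rbn
Hunk 3: at line 4 remove [xgtk,nhu] add [ikd] -> 8 lines: wvr vwb xuwc uxfy wlayj ikd pbw rbn
Hunk 4: at line 2 remove [uxfy,wlayj,ikd] add [hvkk,cyt] -> 7 lines: wvr vwb xuwc hvkk cyt pbw rbn
Hunk 5: at line 2 remove [xuwc,hvkk] add [yfd] -> 6 lines: wvr vwb yfd cyt pbw rbn
Hunk 6: at line 1 remove [vwb,yfd,cyt] add [tcxk,hua,nphg] -> 6 lines: wvr tcxk hua nphg pbw rbn
Final line 3: hua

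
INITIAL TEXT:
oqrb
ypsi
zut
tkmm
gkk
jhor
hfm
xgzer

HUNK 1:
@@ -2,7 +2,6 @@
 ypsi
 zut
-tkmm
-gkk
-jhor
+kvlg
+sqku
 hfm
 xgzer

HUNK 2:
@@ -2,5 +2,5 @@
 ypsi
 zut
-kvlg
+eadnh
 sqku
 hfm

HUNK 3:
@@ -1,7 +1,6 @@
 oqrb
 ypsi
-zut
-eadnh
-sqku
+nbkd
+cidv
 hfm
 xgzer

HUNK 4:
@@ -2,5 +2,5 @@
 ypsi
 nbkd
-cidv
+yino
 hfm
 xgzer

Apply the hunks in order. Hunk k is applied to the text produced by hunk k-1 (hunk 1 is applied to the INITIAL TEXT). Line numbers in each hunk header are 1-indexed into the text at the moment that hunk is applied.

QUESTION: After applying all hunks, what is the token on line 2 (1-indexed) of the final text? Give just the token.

Hunk 1: at line 2 remove [tkmm,gkk,jhor] add [kvlg,sqku] -> 7 lines: oqrb ypsi zut kvlg sqku hfm xgzer
Hunk 2: at line 2 remove [kvlg] add [eadnh] -> 7 lines: oqrb ypsi zut eadnh sqku hfm xgzer
Hunk 3: at line 1 remove [zut,eadnh,sqku] add [nbkd,cidv] -> 6 lines: oqrb ypsi nbkd cidv hfm xgzer
Hunk 4: at line 2 remove [cidv] add [yino] -> 6 lines: oqrb ypsi nbkd yino hfm xgzer
Final line 2: ypsi

Answer: ypsi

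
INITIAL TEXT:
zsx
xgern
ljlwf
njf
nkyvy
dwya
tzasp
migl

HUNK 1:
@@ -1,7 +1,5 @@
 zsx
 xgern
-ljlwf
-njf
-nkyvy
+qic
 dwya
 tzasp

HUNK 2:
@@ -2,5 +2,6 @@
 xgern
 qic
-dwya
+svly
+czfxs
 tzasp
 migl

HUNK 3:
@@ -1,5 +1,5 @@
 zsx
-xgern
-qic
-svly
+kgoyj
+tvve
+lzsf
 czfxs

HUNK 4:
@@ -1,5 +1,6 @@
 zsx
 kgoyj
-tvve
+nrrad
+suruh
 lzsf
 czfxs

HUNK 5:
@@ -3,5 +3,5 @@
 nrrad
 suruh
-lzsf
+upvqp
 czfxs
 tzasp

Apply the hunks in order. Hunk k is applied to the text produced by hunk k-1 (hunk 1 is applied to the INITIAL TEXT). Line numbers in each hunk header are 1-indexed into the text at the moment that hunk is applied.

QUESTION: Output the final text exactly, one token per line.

Hunk 1: at line 1 remove [ljlwf,njf,nkyvy] add [qic] -> 6 lines: zsx xgern qic dwya tzasp migl
Hunk 2: at line 2 remove [dwya] add [svly,czfxs] -> 7 lines: zsx xgern qic svly czfxs tzasp migl
Hunk 3: at line 1 remove [xgern,qic,svly] add [kgoyj,tvve,lzsf] -> 7 lines: zsx kgoyj tvve lzsf czfxs tzasp migl
Hunk 4: at line 1 remove [tvve] add [nrrad,suruh] -> 8 lines: zsx kgoyj nrrad suruh lzsf czfxs tzasp migl
Hunk 5: at line 3 remove [lzsf] add [upvqp] -> 8 lines: zsx kgoyj nrrad suruh upvqp czfxs tzasp migl

Answer: zsx
kgoyj
nrrad
suruh
upvqp
czfxs
tzasp
migl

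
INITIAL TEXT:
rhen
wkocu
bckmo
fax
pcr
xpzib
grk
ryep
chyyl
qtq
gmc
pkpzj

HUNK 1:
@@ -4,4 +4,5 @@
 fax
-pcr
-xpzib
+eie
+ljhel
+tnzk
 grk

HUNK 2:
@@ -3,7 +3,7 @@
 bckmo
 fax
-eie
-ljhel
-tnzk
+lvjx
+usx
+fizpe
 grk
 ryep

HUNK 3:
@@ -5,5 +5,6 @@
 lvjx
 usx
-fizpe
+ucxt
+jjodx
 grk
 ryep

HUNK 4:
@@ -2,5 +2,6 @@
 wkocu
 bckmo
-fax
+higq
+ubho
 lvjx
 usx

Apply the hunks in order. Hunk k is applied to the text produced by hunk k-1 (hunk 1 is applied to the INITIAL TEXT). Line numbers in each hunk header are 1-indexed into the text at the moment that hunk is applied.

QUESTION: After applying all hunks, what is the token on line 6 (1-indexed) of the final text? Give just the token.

Hunk 1: at line 4 remove [pcr,xpzib] add [eie,ljhel,tnzk] -> 13 lines: rhen wkocu bckmo fax eie ljhel tnzk grk ryep chyyl qtq gmc pkpzj
Hunk 2: at line 3 remove [eie,ljhel,tnzk] add [lvjx,usx,fizpe] -> 13 lines: rhen wkocu bckmo fax lvjx usx fizpe grk ryep chyyl qtq gmc pkpzj
Hunk 3: at line 5 remove [fizpe] add [ucxt,jjodx] -> 14 lines: rhen wkocu bckmo fax lvjx usx ucxt jjodx grk ryep chyyl qtq gmc pkpzj
Hunk 4: at line 2 remove [fax] add [higq,ubho] -> 15 lines: rhen wkocu bckmo higq ubho lvjx usx ucxt jjodx grk ryep chyyl qtq gmc pkpzj
Final line 6: lvjx

Answer: lvjx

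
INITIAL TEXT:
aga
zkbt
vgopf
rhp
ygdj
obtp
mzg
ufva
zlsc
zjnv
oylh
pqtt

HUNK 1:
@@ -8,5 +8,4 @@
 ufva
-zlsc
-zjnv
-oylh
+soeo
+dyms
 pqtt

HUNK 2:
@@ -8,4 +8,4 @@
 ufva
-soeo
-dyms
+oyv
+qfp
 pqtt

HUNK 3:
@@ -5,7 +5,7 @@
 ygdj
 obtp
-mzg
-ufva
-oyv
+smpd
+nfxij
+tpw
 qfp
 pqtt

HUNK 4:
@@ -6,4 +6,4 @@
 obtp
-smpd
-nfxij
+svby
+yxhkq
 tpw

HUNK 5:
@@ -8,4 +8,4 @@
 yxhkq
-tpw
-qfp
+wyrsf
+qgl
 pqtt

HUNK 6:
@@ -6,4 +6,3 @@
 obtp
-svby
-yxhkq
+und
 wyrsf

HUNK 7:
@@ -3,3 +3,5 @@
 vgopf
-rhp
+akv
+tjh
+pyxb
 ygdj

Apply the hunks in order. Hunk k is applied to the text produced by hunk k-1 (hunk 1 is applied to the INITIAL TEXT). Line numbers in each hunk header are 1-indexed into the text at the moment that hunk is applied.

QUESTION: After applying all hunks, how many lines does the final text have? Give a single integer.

Hunk 1: at line 8 remove [zlsc,zjnv,oylh] add [soeo,dyms] -> 11 lines: aga zkbt vgopf rhp ygdj obtp mzg ufva soeo dyms pqtt
Hunk 2: at line 8 remove [soeo,dyms] add [oyv,qfp] -> 11 lines: aga zkbt vgopf rhp ygdj obtp mzg ufva oyv qfp pqtt
Hunk 3: at line 5 remove [mzg,ufva,oyv] add [smpd,nfxij,tpw] -> 11 lines: aga zkbt vgopf rhp ygdj obtp smpd nfxij tpw qfp pqtt
Hunk 4: at line 6 remove [smpd,nfxij] add [svby,yxhkq] -> 11 lines: aga zkbt vgopf rhp ygdj obtp svby yxhkq tpw qfp pqtt
Hunk 5: at line 8 remove [tpw,qfp] add [wyrsf,qgl] -> 11 lines: aga zkbt vgopf rhp ygdj obtp svby yxhkq wyrsf qgl pqtt
Hunk 6: at line 6 remove [svby,yxhkq] add [und] -> 10 lines: aga zkbt vgopf rhp ygdj obtp und wyrsf qgl pqtt
Hunk 7: at line 3 remove [rhp] add [akv,tjh,pyxb] -> 12 lines: aga zkbt vgopf akv tjh pyxb ygdj obtp und wyrsf qgl pqtt
Final line count: 12

Answer: 12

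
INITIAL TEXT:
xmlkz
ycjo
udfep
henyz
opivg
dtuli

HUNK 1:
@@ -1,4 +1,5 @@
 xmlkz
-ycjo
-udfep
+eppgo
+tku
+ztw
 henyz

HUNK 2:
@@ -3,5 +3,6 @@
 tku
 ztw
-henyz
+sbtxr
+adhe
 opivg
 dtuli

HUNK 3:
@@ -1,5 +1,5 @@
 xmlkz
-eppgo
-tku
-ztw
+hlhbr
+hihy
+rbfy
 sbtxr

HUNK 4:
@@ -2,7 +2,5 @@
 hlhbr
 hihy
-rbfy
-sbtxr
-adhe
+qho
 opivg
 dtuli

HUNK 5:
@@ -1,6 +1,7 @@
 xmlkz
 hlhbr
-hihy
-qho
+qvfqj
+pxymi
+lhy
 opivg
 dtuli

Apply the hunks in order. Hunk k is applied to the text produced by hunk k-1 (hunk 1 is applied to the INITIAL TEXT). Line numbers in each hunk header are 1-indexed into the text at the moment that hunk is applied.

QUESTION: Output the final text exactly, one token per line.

Answer: xmlkz
hlhbr
qvfqj
pxymi
lhy
opivg
dtuli

Derivation:
Hunk 1: at line 1 remove [ycjo,udfep] add [eppgo,tku,ztw] -> 7 lines: xmlkz eppgo tku ztw henyz opivg dtuli
Hunk 2: at line 3 remove [henyz] add [sbtxr,adhe] -> 8 lines: xmlkz eppgo tku ztw sbtxr adhe opivg dtuli
Hunk 3: at line 1 remove [eppgo,tku,ztw] add [hlhbr,hihy,rbfy] -> 8 lines: xmlkz hlhbr hihy rbfy sbtxr adhe opivg dtuli
Hunk 4: at line 2 remove [rbfy,sbtxr,adhe] add [qho] -> 6 lines: xmlkz hlhbr hihy qho opivg dtuli
Hunk 5: at line 1 remove [hihy,qho] add [qvfqj,pxymi,lhy] -> 7 lines: xmlkz hlhbr qvfqj pxymi lhy opivg dtuli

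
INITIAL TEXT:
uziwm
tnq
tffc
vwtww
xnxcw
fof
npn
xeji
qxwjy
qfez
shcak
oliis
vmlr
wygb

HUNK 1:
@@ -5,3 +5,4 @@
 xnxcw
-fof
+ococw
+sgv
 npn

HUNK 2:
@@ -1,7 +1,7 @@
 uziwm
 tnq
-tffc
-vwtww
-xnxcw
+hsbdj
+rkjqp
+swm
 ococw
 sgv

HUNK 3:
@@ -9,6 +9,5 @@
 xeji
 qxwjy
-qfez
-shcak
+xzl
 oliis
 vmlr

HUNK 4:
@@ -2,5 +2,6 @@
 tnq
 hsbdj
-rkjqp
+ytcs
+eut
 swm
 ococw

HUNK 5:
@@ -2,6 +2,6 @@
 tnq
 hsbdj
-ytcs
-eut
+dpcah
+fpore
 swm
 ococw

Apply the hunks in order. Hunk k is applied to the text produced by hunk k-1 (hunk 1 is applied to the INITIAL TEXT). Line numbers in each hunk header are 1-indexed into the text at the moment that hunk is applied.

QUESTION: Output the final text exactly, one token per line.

Answer: uziwm
tnq
hsbdj
dpcah
fpore
swm
ococw
sgv
npn
xeji
qxwjy
xzl
oliis
vmlr
wygb

Derivation:
Hunk 1: at line 5 remove [fof] add [ococw,sgv] -> 15 lines: uziwm tnq tffc vwtww xnxcw ococw sgv npn xeji qxwjy qfez shcak oliis vmlr wygb
Hunk 2: at line 1 remove [tffc,vwtww,xnxcw] add [hsbdj,rkjqp,swm] -> 15 lines: uziwm tnq hsbdj rkjqp swm ococw sgv npn xeji qxwjy qfez shcak oliis vmlr wygb
Hunk 3: at line 9 remove [qfez,shcak] add [xzl] -> 14 lines: uziwm tnq hsbdj rkjqp swm ococw sgv npn xeji qxwjy xzl oliis vmlr wygb
Hunk 4: at line 2 remove [rkjqp] add [ytcs,eut] -> 15 lines: uziwm tnq hsbdj ytcs eut swm ococw sgv npn xeji qxwjy xzl oliis vmlr wygb
Hunk 5: at line 2 remove [ytcs,eut] add [dpcah,fpore] -> 15 lines: uziwm tnq hsbdj dpcah fpore swm ococw sgv npn xeji qxwjy xzl oliis vmlr wygb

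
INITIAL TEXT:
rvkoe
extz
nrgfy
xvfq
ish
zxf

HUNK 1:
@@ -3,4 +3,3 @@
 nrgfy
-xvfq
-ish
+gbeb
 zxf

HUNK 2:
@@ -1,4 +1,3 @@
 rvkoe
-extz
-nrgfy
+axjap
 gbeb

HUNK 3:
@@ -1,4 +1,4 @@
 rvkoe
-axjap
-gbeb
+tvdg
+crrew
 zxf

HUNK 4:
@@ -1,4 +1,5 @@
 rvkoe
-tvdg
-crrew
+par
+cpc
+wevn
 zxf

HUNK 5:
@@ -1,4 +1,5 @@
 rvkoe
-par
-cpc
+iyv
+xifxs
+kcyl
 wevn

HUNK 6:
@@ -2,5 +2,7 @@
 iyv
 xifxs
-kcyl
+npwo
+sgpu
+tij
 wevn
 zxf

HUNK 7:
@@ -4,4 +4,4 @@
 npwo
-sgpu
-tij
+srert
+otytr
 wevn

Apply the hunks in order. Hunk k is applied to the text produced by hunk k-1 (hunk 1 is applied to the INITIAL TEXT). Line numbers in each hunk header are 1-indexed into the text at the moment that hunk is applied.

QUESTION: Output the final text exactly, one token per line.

Answer: rvkoe
iyv
xifxs
npwo
srert
otytr
wevn
zxf

Derivation:
Hunk 1: at line 3 remove [xvfq,ish] add [gbeb] -> 5 lines: rvkoe extz nrgfy gbeb zxf
Hunk 2: at line 1 remove [extz,nrgfy] add [axjap] -> 4 lines: rvkoe axjap gbeb zxf
Hunk 3: at line 1 remove [axjap,gbeb] add [tvdg,crrew] -> 4 lines: rvkoe tvdg crrew zxf
Hunk 4: at line 1 remove [tvdg,crrew] add [par,cpc,wevn] -> 5 lines: rvkoe par cpc wevn zxf
Hunk 5: at line 1 remove [par,cpc] add [iyv,xifxs,kcyl] -> 6 lines: rvkoe iyv xifxs kcyl wevn zxf
Hunk 6: at line 2 remove [kcyl] add [npwo,sgpu,tij] -> 8 lines: rvkoe iyv xifxs npwo sgpu tij wevn zxf
Hunk 7: at line 4 remove [sgpu,tij] add [srert,otytr] -> 8 lines: rvkoe iyv xifxs npwo srert otytr wevn zxf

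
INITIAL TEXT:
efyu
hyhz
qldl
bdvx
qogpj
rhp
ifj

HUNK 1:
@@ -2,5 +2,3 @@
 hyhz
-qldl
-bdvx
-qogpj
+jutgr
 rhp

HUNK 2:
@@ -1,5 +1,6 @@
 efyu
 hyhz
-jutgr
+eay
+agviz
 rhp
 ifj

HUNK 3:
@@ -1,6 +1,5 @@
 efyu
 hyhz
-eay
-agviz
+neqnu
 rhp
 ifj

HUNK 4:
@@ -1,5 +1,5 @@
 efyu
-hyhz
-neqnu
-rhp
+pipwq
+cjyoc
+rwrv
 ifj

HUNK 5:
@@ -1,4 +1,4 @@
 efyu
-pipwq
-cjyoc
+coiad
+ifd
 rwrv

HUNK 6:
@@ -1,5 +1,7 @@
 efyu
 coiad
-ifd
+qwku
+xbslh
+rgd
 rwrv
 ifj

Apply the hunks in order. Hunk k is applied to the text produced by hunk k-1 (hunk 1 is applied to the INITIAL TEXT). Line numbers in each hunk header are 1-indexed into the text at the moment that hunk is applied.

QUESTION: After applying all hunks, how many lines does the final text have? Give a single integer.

Answer: 7

Derivation:
Hunk 1: at line 2 remove [qldl,bdvx,qogpj] add [jutgr] -> 5 lines: efyu hyhz jutgr rhp ifj
Hunk 2: at line 1 remove [jutgr] add [eay,agviz] -> 6 lines: efyu hyhz eay agviz rhp ifj
Hunk 3: at line 1 remove [eay,agviz] add [neqnu] -> 5 lines: efyu hyhz neqnu rhp ifj
Hunk 4: at line 1 remove [hyhz,neqnu,rhp] add [pipwq,cjyoc,rwrv] -> 5 lines: efyu pipwq cjyoc rwrv ifj
Hunk 5: at line 1 remove [pipwq,cjyoc] add [coiad,ifd] -> 5 lines: efyu coiad ifd rwrv ifj
Hunk 6: at line 1 remove [ifd] add [qwku,xbslh,rgd] -> 7 lines: efyu coiad qwku xbslh rgd rwrv ifj
Final line count: 7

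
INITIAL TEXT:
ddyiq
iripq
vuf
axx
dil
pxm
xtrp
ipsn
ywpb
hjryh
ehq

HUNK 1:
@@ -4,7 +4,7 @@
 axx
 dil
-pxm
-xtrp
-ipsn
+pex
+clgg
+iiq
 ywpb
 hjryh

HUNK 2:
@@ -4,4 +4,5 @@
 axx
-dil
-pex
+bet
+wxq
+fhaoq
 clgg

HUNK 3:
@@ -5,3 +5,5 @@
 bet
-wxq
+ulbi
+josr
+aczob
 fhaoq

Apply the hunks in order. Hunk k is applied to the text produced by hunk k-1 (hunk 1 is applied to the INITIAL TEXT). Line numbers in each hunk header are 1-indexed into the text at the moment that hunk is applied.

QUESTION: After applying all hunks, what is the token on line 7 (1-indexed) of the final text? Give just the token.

Hunk 1: at line 4 remove [pxm,xtrp,ipsn] add [pex,clgg,iiq] -> 11 lines: ddyiq iripq vuf axx dil pex clgg iiq ywpb hjryh ehq
Hunk 2: at line 4 remove [dil,pex] add [bet,wxq,fhaoq] -> 12 lines: ddyiq iripq vuf axx bet wxq fhaoq clgg iiq ywpb hjryh ehq
Hunk 3: at line 5 remove [wxq] add [ulbi,josr,aczob] -> 14 lines: ddyiq iripq vuf axx bet ulbi josr aczob fhaoq clgg iiq ywpb hjryh ehq
Final line 7: josr

Answer: josr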